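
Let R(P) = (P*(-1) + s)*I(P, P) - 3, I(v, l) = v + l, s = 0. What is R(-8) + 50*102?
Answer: 4969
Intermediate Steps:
I(v, l) = l + v
R(P) = -3 - 2*P**2 (R(P) = (P*(-1) + 0)*(P + P) - 3 = (-P + 0)*(2*P) - 3 = (-P)*(2*P) - 3 = -2*P**2 - 3 = -3 - 2*P**2)
R(-8) + 50*102 = (-3 - 2*(-8)**2) + 50*102 = (-3 - 2*64) + 5100 = (-3 - 128) + 5100 = -131 + 5100 = 4969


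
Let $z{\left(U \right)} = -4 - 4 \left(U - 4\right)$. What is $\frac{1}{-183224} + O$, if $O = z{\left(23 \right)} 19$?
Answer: $- \frac{278500481}{183224} \approx -1520.0$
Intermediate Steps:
$z{\left(U \right)} = 12 - 4 U$ ($z{\left(U \right)} = -4 - 4 \left(U - 4\right) = -4 - 4 \left(-4 + U\right) = -4 - \left(-16 + 4 U\right) = 12 - 4 U$)
$O = -1520$ ($O = \left(12 - 92\right) 19 = \left(-80\right) 19 = -1520$)
$\frac{1}{-183224} + O = \frac{1}{-183224} - 1520 = - \frac{1}{183224} - 1520 = - \frac{278500481}{183224}$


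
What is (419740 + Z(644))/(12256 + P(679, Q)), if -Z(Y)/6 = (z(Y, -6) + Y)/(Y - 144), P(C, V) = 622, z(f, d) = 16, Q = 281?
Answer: 5246651/160975 ≈ 32.593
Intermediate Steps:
Z(Y) = -6*(16 + Y)/(-144 + Y) (Z(Y) = -6*(16 + Y)/(Y - 144) = -6*(16 + Y)/(-144 + Y))
(419740 + Z(644))/(12256 + P(679, Q)) = (419740 + 6*(-16 - 1*644)/(-144 + 644))/(12256 + 622) = (419740 + 6*(-16 - 644)/500)/12878 = (419740 + 6*(1/500)*(-660))*(1/12878) = (419740 - 198/25)*(1/12878) = (10493302/25)*(1/12878) = 5246651/160975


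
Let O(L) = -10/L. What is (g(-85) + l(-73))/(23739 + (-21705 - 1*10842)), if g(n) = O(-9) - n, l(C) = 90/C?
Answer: -55765/5786856 ≈ -0.0096365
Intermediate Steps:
g(n) = 10/9 - n (g(n) = -10/(-9) - n = -10*(-1/9) - n = 10/9 - n)
(g(-85) + l(-73))/(23739 + (-21705 - 1*10842)) = ((10/9 - 1*(-85)) + 90/(-73))/(23739 + (-21705 - 1*10842)) = ((10/9 + 85) + 90*(-1/73))/(23739 + (-21705 - 10842)) = (775/9 - 90/73)/(23739 - 32547) = (55765/657)/(-8808) = (55765/657)*(-1/8808) = -55765/5786856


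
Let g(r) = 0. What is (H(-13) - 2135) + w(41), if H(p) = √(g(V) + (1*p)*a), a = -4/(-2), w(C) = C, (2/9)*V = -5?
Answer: -2094 + I*√26 ≈ -2094.0 + 5.099*I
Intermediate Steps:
V = -45/2 (V = (9/2)*(-5) = -45/2 ≈ -22.500)
a = 2 (a = -4*(-½) = 2)
H(p) = √2*√p (H(p) = √(0 + (1*p)*2) = √(0 + p*2) = √(0 + 2*p) = √(2*p) = √2*√p)
(H(-13) - 2135) + w(41) = (√2*√(-13) - 2135) + 41 = (√2*(I*√13) - 2135) + 41 = (I*√26 - 2135) + 41 = (-2135 + I*√26) + 41 = -2094 + I*√26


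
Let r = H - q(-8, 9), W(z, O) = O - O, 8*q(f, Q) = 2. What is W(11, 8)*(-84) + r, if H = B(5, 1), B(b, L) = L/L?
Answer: 3/4 ≈ 0.75000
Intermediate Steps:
B(b, L) = 1
q(f, Q) = 1/4 (q(f, Q) = (1/8)*2 = 1/4)
W(z, O) = 0
H = 1
r = 3/4 (r = 1 - 1*1/4 = 1 - 1/4 = 3/4 ≈ 0.75000)
W(11, 8)*(-84) + r = 0*(-84) + 3/4 = 0 + 3/4 = 3/4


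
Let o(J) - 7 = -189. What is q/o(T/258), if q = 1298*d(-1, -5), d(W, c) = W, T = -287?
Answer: 649/91 ≈ 7.1319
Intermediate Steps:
o(J) = -182 (o(J) = 7 - 189 = -182)
q = -1298 (q = 1298*(-1) = -1298)
q/o(T/258) = -1298/(-182) = -1298*(-1/182) = 649/91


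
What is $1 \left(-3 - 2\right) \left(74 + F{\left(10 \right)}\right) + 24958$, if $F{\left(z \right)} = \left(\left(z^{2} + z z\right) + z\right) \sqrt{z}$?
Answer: $24588 - 1050 \sqrt{10} \approx 21268.0$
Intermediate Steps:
$F{\left(z \right)} = \sqrt{z} \left(z + 2 z^{2}\right)$ ($F{\left(z \right)} = \left(\left(z^{2} + z^{2}\right) + z\right) \sqrt{z} = \left(2 z^{2} + z\right) \sqrt{z} = \left(z + 2 z^{2}\right) \sqrt{z} = \sqrt{z} \left(z + 2 z^{2}\right)$)
$1 \left(-3 - 2\right) \left(74 + F{\left(10 \right)}\right) + 24958 = 1 \left(-3 - 2\right) \left(74 + 10^{\frac{3}{2}} \left(1 + 2 \cdot 10\right)\right) + 24958 = 1 \left(-5\right) \left(74 + 10 \sqrt{10} \left(1 + 20\right)\right) + 24958 = - 5 \left(74 + 10 \sqrt{10} \cdot 21\right) + 24958 = - 5 \left(74 + 210 \sqrt{10}\right) + 24958 = \left(-370 - 1050 \sqrt{10}\right) + 24958 = 24588 - 1050 \sqrt{10}$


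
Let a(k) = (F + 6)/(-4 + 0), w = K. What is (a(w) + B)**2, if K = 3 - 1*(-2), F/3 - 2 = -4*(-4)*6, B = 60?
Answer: 225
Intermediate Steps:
F = 294 (F = 6 + 3*(-4*(-4)*6) = 6 + 3*(16*6) = 6 + 3*96 = 6 + 288 = 294)
K = 5 (K = 3 + 2 = 5)
w = 5
a(k) = -75 (a(k) = (294 + 6)/(-4 + 0) = 300/(-4) = 300*(-1/4) = -75)
(a(w) + B)**2 = (-75 + 60)**2 = (-15)**2 = 225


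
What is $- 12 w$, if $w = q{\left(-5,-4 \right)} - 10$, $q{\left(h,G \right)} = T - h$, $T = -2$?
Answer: $84$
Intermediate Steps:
$q{\left(h,G \right)} = -2 - h$
$w = -7$ ($w = \left(-2 - -5\right) - 10 = \left(-2 + 5\right) - 10 = 3 - 10 = -7$)
$- 12 w = \left(-12\right) \left(-7\right) = 84$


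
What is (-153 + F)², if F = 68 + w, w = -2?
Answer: 7569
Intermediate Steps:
F = 66 (F = 68 - 2 = 66)
(-153 + F)² = (-153 + 66)² = (-87)² = 7569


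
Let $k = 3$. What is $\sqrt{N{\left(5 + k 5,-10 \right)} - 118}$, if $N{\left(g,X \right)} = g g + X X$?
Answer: $\sqrt{382} \approx 19.545$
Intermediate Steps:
$N{\left(g,X \right)} = X^{2} + g^{2}$ ($N{\left(g,X \right)} = g^{2} + X^{2} = X^{2} + g^{2}$)
$\sqrt{N{\left(5 + k 5,-10 \right)} - 118} = \sqrt{\left(\left(-10\right)^{2} + \left(5 + 3 \cdot 5\right)^{2}\right) - 118} = \sqrt{\left(100 + \left(5 + 15\right)^{2}\right) - 118} = \sqrt{\left(100 + 20^{2}\right) - 118} = \sqrt{\left(100 + 400\right) - 118} = \sqrt{500 - 118} = \sqrt{382}$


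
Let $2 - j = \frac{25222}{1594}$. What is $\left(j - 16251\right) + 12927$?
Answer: $- \frac{2660245}{797} \approx -3337.8$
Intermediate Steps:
$j = - \frac{11017}{797}$ ($j = 2 - \frac{25222}{1594} = 2 - 25222 \cdot \frac{1}{1594} = 2 - \frac{12611}{797} = - \frac{11017}{797} \approx -13.823$)
$\left(j - 16251\right) + 12927 = \left(- \frac{11017}{797} - 16251\right) + 12927 = - \frac{12963064}{797} + 12927 = - \frac{2660245}{797}$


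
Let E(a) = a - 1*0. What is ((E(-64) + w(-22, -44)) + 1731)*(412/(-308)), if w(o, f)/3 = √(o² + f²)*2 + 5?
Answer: -173246/77 - 1236*√5/7 ≈ -2644.8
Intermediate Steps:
E(a) = a (E(a) = a + 0 = a)
w(o, f) = 15 + 6*√(f² + o²) (w(o, f) = 3*(√(o² + f²)*2 + 5) = 3*(√(f² + o²)*2 + 5) = 3*(2*√(f² + o²) + 5) = 3*(5 + 2*√(f² + o²)) = 15 + 6*√(f² + o²))
((E(-64) + w(-22, -44)) + 1731)*(412/(-308)) = ((-64 + (15 + 6*√((-44)² + (-22)²))) + 1731)*(412/(-308)) = ((-64 + (15 + 6*√(1936 + 484))) + 1731)*(412*(-1/308)) = ((-64 + (15 + 6*√2420)) + 1731)*(-103/77) = ((-64 + (15 + 6*(22*√5))) + 1731)*(-103/77) = ((-64 + (15 + 132*√5)) + 1731)*(-103/77) = ((-49 + 132*√5) + 1731)*(-103/77) = (1682 + 132*√5)*(-103/77) = -173246/77 - 1236*√5/7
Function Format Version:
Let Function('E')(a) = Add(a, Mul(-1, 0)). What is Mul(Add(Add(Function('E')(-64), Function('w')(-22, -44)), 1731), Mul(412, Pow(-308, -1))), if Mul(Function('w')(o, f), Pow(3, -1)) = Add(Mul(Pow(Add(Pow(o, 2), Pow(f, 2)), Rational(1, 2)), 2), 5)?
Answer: Add(Rational(-173246, 77), Mul(Rational(-1236, 7), Pow(5, Rational(1, 2)))) ≈ -2644.8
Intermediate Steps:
Function('E')(a) = a (Function('E')(a) = Add(a, 0) = a)
Function('w')(o, f) = Add(15, Mul(6, Pow(Add(Pow(f, 2), Pow(o, 2)), Rational(1, 2)))) (Function('w')(o, f) = Mul(3, Add(Mul(Pow(Add(Pow(o, 2), Pow(f, 2)), Rational(1, 2)), 2), 5)) = Mul(3, Add(Mul(Pow(Add(Pow(f, 2), Pow(o, 2)), Rational(1, 2)), 2), 5)) = Mul(3, Add(Mul(2, Pow(Add(Pow(f, 2), Pow(o, 2)), Rational(1, 2))), 5)) = Mul(3, Add(5, Mul(2, Pow(Add(Pow(f, 2), Pow(o, 2)), Rational(1, 2))))) = Add(15, Mul(6, Pow(Add(Pow(f, 2), Pow(o, 2)), Rational(1, 2)))))
Mul(Add(Add(Function('E')(-64), Function('w')(-22, -44)), 1731), Mul(412, Pow(-308, -1))) = Mul(Add(Add(-64, Add(15, Mul(6, Pow(Add(Pow(-44, 2), Pow(-22, 2)), Rational(1, 2))))), 1731), Mul(412, Pow(-308, -1))) = Mul(Add(Add(-64, Add(15, Mul(6, Pow(Add(1936, 484), Rational(1, 2))))), 1731), Mul(412, Rational(-1, 308))) = Mul(Add(Add(-64, Add(15, Mul(6, Pow(2420, Rational(1, 2))))), 1731), Rational(-103, 77)) = Mul(Add(Add(-64, Add(15, Mul(6, Mul(22, Pow(5, Rational(1, 2)))))), 1731), Rational(-103, 77)) = Mul(Add(Add(-64, Add(15, Mul(132, Pow(5, Rational(1, 2))))), 1731), Rational(-103, 77)) = Mul(Add(Add(-49, Mul(132, Pow(5, Rational(1, 2)))), 1731), Rational(-103, 77)) = Mul(Add(1682, Mul(132, Pow(5, Rational(1, 2)))), Rational(-103, 77)) = Add(Rational(-173246, 77), Mul(Rational(-1236, 7), Pow(5, Rational(1, 2))))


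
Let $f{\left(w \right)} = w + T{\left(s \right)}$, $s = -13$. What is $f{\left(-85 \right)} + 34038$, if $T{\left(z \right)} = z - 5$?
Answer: $33935$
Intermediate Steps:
$T{\left(z \right)} = -5 + z$
$f{\left(w \right)} = -18 + w$ ($f{\left(w \right)} = w - 18 = -18 + w$)
$f{\left(-85 \right)} + 34038 = \left(-18 - 85\right) + 34038 = -103 + 34038 = 33935$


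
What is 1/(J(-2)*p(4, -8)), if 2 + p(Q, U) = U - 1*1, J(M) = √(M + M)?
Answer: I/22 ≈ 0.045455*I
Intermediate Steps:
J(M) = √2*√M (J(M) = √(2*M) = √2*√M)
p(Q, U) = -3 + U (p(Q, U) = -2 + (U - 1*1) = -2 + (U - 1) = -2 + (-1 + U) = -3 + U)
1/(J(-2)*p(4, -8)) = 1/((√2*√(-2))*(-3 - 8)) = 1/((√2*(I*√2))*(-11)) = 1/((2*I)*(-11)) = 1/(-22*I) = I/22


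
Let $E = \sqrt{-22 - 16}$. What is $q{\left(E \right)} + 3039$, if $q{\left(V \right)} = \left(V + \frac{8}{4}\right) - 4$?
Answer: $3037 + i \sqrt{38} \approx 3037.0 + 6.1644 i$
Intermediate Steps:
$E = i \sqrt{38}$ ($E = \sqrt{-38} = i \sqrt{38} \approx 6.1644 i$)
$q{\left(V \right)} = -2 + V$ ($q{\left(V \right)} = \left(V + 8 \cdot \frac{1}{4}\right) - 4 = \left(V + 2\right) - 4 = \left(2 + V\right) - 4 = -2 + V$)
$q{\left(E \right)} + 3039 = \left(-2 + i \sqrt{38}\right) + 3039 = 3037 + i \sqrt{38}$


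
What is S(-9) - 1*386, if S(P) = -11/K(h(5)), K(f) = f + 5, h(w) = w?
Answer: -3871/10 ≈ -387.10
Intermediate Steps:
K(f) = 5 + f
S(P) = -11/10 (S(P) = -11/(5 + 5) = -11/10)
S(-9) - 1*386 = -11/10 - 1*386 = -11/10 - 386 = -3871/10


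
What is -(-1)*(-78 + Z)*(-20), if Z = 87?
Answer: -180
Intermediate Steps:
-(-1)*(-78 + Z)*(-20) = -(-1)*(-78 + 87)*(-20) = -(-1)*9*(-20) = -(-1)*(-180) = -1*180 = -180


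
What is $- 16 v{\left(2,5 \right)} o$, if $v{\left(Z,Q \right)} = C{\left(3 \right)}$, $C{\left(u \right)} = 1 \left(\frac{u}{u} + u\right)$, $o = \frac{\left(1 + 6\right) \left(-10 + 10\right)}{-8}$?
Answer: $0$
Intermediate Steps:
$o = 0$ ($o = 7 \cdot 0 \left(- \frac{1}{8}\right) = 0 \left(- \frac{1}{8}\right) = 0$)
$C{\left(u \right)} = 1 + u$ ($C{\left(u \right)} = 1 \left(1 + u\right) = 1 + u$)
$v{\left(Z,Q \right)} = 4$ ($v{\left(Z,Q \right)} = 1 + 3 = 4$)
$- 16 v{\left(2,5 \right)} o = \left(-16\right) 4 \cdot 0 = \left(-64\right) 0 = 0$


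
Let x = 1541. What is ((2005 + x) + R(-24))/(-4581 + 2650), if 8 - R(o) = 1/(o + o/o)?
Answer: -81743/44413 ≈ -1.8405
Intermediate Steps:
R(o) = 8 - 1/(1 + o) (R(o) = 8 - 1/(o + o/o) = 8 - 1/(o + 1) = 8 - 1/(1 + o))
((2005 + x) + R(-24))/(-4581 + 2650) = ((2005 + 1541) + (7 + 8*(-24))/(1 - 24))/(-4581 + 2650) = (3546 + (7 - 192)/(-23))/(-1931) = (3546 - 1/23*(-185))*(-1/1931) = (3546 + 185/23)*(-1/1931) = (81743/23)*(-1/1931) = -81743/44413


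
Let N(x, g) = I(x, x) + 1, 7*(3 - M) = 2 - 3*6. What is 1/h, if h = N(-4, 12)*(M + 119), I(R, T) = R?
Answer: -7/2610 ≈ -0.0026820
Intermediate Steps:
M = 37/7 (M = 3 - (2 - 3*6)/7 = 3 - (2 - 18)/7 = 3 - ⅐*(-16) = 3 + 16/7 = 37/7 ≈ 5.2857)
N(x, g) = 1 + x (N(x, g) = x + 1 = 1 + x)
h = -2610/7 (h = (1 - 4)*(37/7 + 119) = -3*870/7 = -2610/7 ≈ -372.86)
1/h = 1/(-2610/7) = -7/2610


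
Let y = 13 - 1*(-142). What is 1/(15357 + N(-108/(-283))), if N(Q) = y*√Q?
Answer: 1448677/22246467789 - 310*√849/22246467789 ≈ 6.4713e-5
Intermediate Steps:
y = 155 (y = 13 + 142 = 155)
N(Q) = 155*√Q
1/(15357 + N(-108/(-283))) = 1/(15357 + 155*√(-108/(-283))) = 1/(15357 + 155*√(-108*(-1/283))) = 1/(15357 + 155*√(108/283)) = 1/(15357 + 155*(6*√849/283)) = 1/(15357 + 930*√849/283)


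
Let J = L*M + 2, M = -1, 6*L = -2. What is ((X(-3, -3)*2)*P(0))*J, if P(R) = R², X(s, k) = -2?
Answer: 0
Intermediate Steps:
L = -⅓ (L = (⅙)*(-2) = -⅓ ≈ -0.33333)
J = 7/3 (J = -⅓*(-1) + 2 = ⅓ + 2 = 7/3 ≈ 2.3333)
((X(-3, -3)*2)*P(0))*J = (-2*2*0²)*(7/3) = -4*0*(7/3) = 0*(7/3) = 0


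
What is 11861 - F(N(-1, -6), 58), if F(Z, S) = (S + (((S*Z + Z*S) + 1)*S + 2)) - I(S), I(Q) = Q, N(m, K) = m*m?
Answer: 5073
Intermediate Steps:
N(m, K) = m²
F(Z, S) = 2 + S*(1 + 2*S*Z) (F(Z, S) = (S + (((S*Z + Z*S) + 1)*S + 2)) - S = (S + (((S*Z + S*Z) + 1)*S + 2)) - S = (S + ((2*S*Z + 1)*S + 2)) - S = (S + ((1 + 2*S*Z)*S + 2)) - S = (S + (S*(1 + 2*S*Z) + 2)) - S = (S + (2 + S*(1 + 2*S*Z))) - S = (2 + S + S*(1 + 2*S*Z)) - S = 2 + S*(1 + 2*S*Z))
11861 - F(N(-1, -6), 58) = 11861 - (2 + 58 + 2*(-1)²*58²) = 11861 - (2 + 58 + 2*1*3364) = 11861 - (2 + 58 + 6728) = 11861 - 1*6788 = 11861 - 6788 = 5073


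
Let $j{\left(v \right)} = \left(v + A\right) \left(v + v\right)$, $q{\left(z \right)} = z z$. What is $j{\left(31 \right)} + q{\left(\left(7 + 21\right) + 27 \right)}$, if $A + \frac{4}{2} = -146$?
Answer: $-4229$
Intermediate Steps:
$A = -148$ ($A = -2 - 146 = -148$)
$q{\left(z \right)} = z^{2}$
$j{\left(v \right)} = 2 v \left(-148 + v\right)$ ($j{\left(v \right)} = \left(v - 148\right) \left(v + v\right) = \left(-148 + v\right) 2 v = 2 v \left(-148 + v\right)$)
$j{\left(31 \right)} + q{\left(\left(7 + 21\right) + 27 \right)} = 2 \cdot 31 \left(-148 + 31\right) + \left(\left(7 + 21\right) + 27\right)^{2} = 2 \cdot 31 \left(-117\right) + \left(28 + 27\right)^{2} = -7254 + 55^{2} = -7254 + 3025 = -4229$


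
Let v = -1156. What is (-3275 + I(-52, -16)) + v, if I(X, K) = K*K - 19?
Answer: -4194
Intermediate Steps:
I(X, K) = -19 + K² (I(X, K) = K² - 19 = -19 + K²)
(-3275 + I(-52, -16)) + v = (-3275 + (-19 + (-16)²)) - 1156 = (-3275 + (-19 + 256)) - 1156 = (-3275 + 237) - 1156 = -3038 - 1156 = -4194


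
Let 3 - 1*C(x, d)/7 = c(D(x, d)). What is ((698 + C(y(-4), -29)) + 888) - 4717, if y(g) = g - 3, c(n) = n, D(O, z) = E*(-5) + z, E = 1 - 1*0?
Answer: -2872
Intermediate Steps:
E = 1 (E = 1 + 0 = 1)
D(O, z) = -5 + z (D(O, z) = 1*(-5) + z = -5 + z)
y(g) = -3 + g
C(x, d) = 56 - 7*d (C(x, d) = 21 - 7*(-5 + d) = 21 + (35 - 7*d) = 56 - 7*d)
((698 + C(y(-4), -29)) + 888) - 4717 = ((698 + (56 - 7*(-29))) + 888) - 4717 = ((698 + (56 + 203)) + 888) - 4717 = ((698 + 259) + 888) - 4717 = (957 + 888) - 4717 = 1845 - 4717 = -2872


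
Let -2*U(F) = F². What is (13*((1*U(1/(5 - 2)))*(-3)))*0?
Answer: 0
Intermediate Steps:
U(F) = -F²/2
(13*((1*U(1/(5 - 2)))*(-3)))*0 = (13*((1*(-1/(2*(5 - 2)²)))*(-3)))*0 = (13*((1*(-(1/3)²/2))*(-3)))*0 = (13*((1*(-(⅓)²/2))*(-3)))*0 = (13*((1*(-½*⅑))*(-3)))*0 = (13*((1*(-1/18))*(-3)))*0 = (13*(-1/18*(-3)))*0 = (13*(⅙))*0 = (13/6)*0 = 0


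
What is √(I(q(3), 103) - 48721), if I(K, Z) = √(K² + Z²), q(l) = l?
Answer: √(-48721 + √10618) ≈ 220.49*I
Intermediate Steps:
√(I(q(3), 103) - 48721) = √(√(3² + 103²) - 48721) = √(√(9 + 10609) - 48721) = √(√10618 - 48721) = √(-48721 + √10618)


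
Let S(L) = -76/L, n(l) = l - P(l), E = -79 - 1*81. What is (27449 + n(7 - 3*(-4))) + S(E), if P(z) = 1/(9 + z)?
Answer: 7691163/280 ≈ 27468.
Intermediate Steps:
E = -160 (E = -79 - 81 = -160)
n(l) = l - 1/(9 + l)
(27449 + n(7 - 3*(-4))) + S(E) = (27449 + (-1 + (7 - 3*(-4))*(9 + (7 - 3*(-4))))/(9 + (7 - 3*(-4)))) - 76/(-160) = (27449 + (-1 + (7 + 12)*(9 + (7 + 12)))/(9 + (7 + 12))) - 76*(-1/160) = (27449 + (-1 + 19*(9 + 19))/(9 + 19)) + 19/40 = (27449 + (-1 + 19*28)/28) + 19/40 = (27449 + (-1 + 532)/28) + 19/40 = (27449 + (1/28)*531) + 19/40 = (27449 + 531/28) + 19/40 = 769103/28 + 19/40 = 7691163/280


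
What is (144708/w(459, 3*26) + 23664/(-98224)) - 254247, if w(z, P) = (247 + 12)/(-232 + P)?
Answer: -77294454108/227143 ≈ -3.4029e+5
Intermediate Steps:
w(z, P) = 259/(-232 + P)
(144708/w(459, 3*26) + 23664/(-98224)) - 254247 = (144708/((259/(-232 + 3*26))) + 23664/(-98224)) - 254247 = (144708/((259/(-232 + 78))) + 23664*(-1/98224)) - 254247 = (144708/((259/(-154))) - 1479/6139) - 254247 = (144708/((259*(-1/154))) - 1479/6139) - 254247 = (144708/(-37/22) - 1479/6139) - 254247 = (144708*(-22/37) - 1479/6139) - 254247 = (-3183576/37 - 1479/6139) - 254247 = -19544027787/227143 - 254247 = -77294454108/227143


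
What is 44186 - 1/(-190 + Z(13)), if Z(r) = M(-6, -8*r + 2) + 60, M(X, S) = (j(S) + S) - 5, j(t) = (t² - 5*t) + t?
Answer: 467266949/10575 ≈ 44186.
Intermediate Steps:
j(t) = t² - 4*t
M(X, S) = -5 + S + S*(-4 + S) (M(X, S) = (S*(-4 + S) + S) - 5 = (S + S*(-4 + S)) - 5 = -5 + S + S*(-4 + S))
Z(r) = 57 - 8*r + (-2 - 8*r)*(2 - 8*r) (Z(r) = (-5 + (-8*r + 2) + (-8*r + 2)*(-4 + (-8*r + 2))) + 60 = (-5 + (2 - 8*r) + (2 - 8*r)*(-4 + (2 - 8*r))) + 60 = (-5 + (2 - 8*r) + (2 - 8*r)*(-2 - 8*r)) + 60 = (-5 + (2 - 8*r) + (-2 - 8*r)*(2 - 8*r)) + 60 = (-3 - 8*r + (-2 - 8*r)*(2 - 8*r)) + 60 = 57 - 8*r + (-2 - 8*r)*(2 - 8*r))
44186 - 1/(-190 + Z(13)) = 44186 - 1/(-190 + (53 - 8*13 + 64*13²)) = 44186 - 1/(-190 + (53 - 104 + 64*169)) = 44186 - 1/(-190 + (53 - 104 + 10816)) = 44186 - 1/(-190 + 10765) = 44186 - 1/10575 = 467266949/10575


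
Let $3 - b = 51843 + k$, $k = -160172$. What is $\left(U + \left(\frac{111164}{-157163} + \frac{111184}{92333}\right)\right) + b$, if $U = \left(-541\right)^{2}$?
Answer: $\frac{5819239700091007}{14511331279} \approx 4.0101 \cdot 10^{5}$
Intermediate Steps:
$U = 292681$
$b = 108332$ ($b = 3 - \left(51843 - 160172\right) = 3 - -108329 = 3 + 108329 = 108332$)
$\left(U + \left(\frac{111164}{-157163} + \frac{111184}{92333}\right)\right) + b = \left(292681 + \left(\frac{111164}{-157163} + \frac{111184}{92333}\right)\right) + 108332 = \left(292681 + \left(111164 \left(- \frac{1}{157163}\right) + 111184 \cdot \frac{1}{92333}\right)\right) + 108332 = \left(292681 + \left(- \frac{111164}{157163} + \frac{111184}{92333}\right)\right) + 108332 = \left(292681 + \frac{7209905380}{14511331279}\right) + 108332 = \frac{4247198159974379}{14511331279} + 108332 = \frac{5819239700091007}{14511331279}$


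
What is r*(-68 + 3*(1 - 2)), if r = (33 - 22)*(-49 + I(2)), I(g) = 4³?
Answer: -11715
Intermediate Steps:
I(g) = 64
r = 165 (r = (33 - 22)*(-49 + 64) = 11*15 = 165)
r*(-68 + 3*(1 - 2)) = 165*(-68 + 3*(1 - 2)) = 165*(-68 + 3*(-1)) = 165*(-68 - 3) = 165*(-71) = -11715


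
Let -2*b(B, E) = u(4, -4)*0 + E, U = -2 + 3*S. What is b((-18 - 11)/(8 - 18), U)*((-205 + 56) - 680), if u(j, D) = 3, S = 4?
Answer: 4145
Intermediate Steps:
U = 10 (U = -2 + 3*4 = -2 + 12 = 10)
b(B, E) = -E/2 (b(B, E) = -(3*0 + E)/2 = -(0 + E)/2 = -E/2)
b((-18 - 11)/(8 - 18), U)*((-205 + 56) - 680) = (-1/2*10)*((-205 + 56) - 680) = -5*(-149 - 680) = -5*(-829) = 4145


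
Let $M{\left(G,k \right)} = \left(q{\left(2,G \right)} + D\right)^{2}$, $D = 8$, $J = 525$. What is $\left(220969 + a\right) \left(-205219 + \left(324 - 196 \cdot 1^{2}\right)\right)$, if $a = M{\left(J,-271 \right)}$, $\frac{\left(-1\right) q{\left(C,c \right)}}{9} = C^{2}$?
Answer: $-45479544523$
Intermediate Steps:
$q{\left(C,c \right)} = - 9 C^{2}$
$M{\left(G,k \right)} = 784$ ($M{\left(G,k \right)} = \left(- 9 \cdot 2^{2} + 8\right)^{2} = \left(\left(-9\right) 4 + 8\right)^{2} = \left(-36 + 8\right)^{2} = \left(-28\right)^{2} = 784$)
$a = 784$
$\left(220969 + a\right) \left(-205219 + \left(324 - 196 \cdot 1^{2}\right)\right) = \left(220969 + 784\right) \left(-205219 + \left(324 - 196 \cdot 1^{2}\right)\right) = 221753 \left(-205219 + \left(324 - 196\right)\right) = 221753 \left(-205219 + 128\right) = 221753 \left(-205091\right) = -45479544523$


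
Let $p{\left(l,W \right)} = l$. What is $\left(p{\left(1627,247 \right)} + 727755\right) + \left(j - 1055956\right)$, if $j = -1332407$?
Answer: $-1658981$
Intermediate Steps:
$\left(p{\left(1627,247 \right)} + 727755\right) + \left(j - 1055956\right) = \left(1627 + 727755\right) - 2388363 = 729382 - 2388363 = -1658981$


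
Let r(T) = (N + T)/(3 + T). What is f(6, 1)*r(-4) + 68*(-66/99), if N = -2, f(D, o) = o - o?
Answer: -136/3 ≈ -45.333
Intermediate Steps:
f(D, o) = 0
r(T) = (-2 + T)/(3 + T)
f(6, 1)*r(-4) + 68*(-66/99) = 0*((-2 - 4)/(3 - 4)) + 68*(-66/99) = 0*(-6/(-1)) + 68*(-66*1/99) = 0*(-1*(-6)) + 68*(-2/3) = 0*6 - 136/3 = 0 - 136/3 = -136/3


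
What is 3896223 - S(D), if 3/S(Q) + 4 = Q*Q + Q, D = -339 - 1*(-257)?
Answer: 25863128271/6638 ≈ 3.8962e+6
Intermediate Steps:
D = -82 (D = -339 + 257 = -82)
S(Q) = 3/(-4 + Q + Q²) (S(Q) = 3/(-4 + (Q*Q + Q)) = 3/(-4 + (Q² + Q)) = 3/(-4 + (Q + Q²)) = 3/(-4 + Q + Q²))
3896223 - S(D) = 3896223 - 3/(-4 - 82 + (-82)²) = 3896223 - 3/(-4 - 82 + 6724) = 3896223 - 3/6638 = 25863128271/6638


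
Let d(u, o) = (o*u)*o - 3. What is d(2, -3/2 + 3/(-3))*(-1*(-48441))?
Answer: 920379/2 ≈ 4.6019e+5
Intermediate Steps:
d(u, o) = -3 + u*o² (d(u, o) = u*o² - 3 = -3 + u*o²)
d(2, -3/2 + 3/(-3))*(-1*(-48441)) = (-3 + 2*(-3/2 + 3/(-3))²)*(-1*(-48441)) = (-3 + 2*(-3*½ + 3*(-⅓))²)*48441 = (-3 + 2*(-3/2 - 1)²)*48441 = (-3 + 2*(-5/2)²)*48441 = (-3 + 2*(25/4))*48441 = (-3 + 25/2)*48441 = (19/2)*48441 = 920379/2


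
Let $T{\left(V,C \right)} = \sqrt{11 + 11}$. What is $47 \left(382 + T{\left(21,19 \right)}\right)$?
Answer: $17954 + 47 \sqrt{22} \approx 18174.0$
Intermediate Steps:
$T{\left(V,C \right)} = \sqrt{22}$
$47 \left(382 + T{\left(21,19 \right)}\right) = 47 \left(382 + \sqrt{22}\right) = 17954 + 47 \sqrt{22}$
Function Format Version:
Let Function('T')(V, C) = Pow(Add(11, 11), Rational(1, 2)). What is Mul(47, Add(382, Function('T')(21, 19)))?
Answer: Add(17954, Mul(47, Pow(22, Rational(1, 2)))) ≈ 18174.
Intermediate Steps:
Function('T')(V, C) = Pow(22, Rational(1, 2))
Mul(47, Add(382, Function('T')(21, 19))) = Mul(47, Add(382, Pow(22, Rational(1, 2)))) = Add(17954, Mul(47, Pow(22, Rational(1, 2))))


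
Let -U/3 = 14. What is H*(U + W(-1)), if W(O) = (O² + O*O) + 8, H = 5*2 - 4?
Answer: -192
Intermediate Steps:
U = -42 (U = -3*14 = -42)
H = 6 (H = 10 - 4 = 6)
W(O) = 8 + 2*O² (W(O) = (O² + O²) + 8 = 2*O² + 8 = 8 + 2*O²)
H*(U + W(-1)) = 6*(-42 + (8 + 2*(-1)²)) = 6*(-42 + (8 + 2*1)) = 6*(-42 + (8 + 2)) = 6*(-42 + 10) = 6*(-32) = -192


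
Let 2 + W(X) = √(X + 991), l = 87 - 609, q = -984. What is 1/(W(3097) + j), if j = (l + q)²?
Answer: 1134017/2571989110534 - √1022/2571989110534 ≈ 4.4090e-7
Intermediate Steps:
l = -522
W(X) = -2 + √(991 + X) (W(X) = -2 + √(X + 991) = -2 + √(991 + X))
j = 2268036 (j = (-522 - 984)² = (-1506)² = 2268036)
1/(W(3097) + j) = 1/((-2 + √(991 + 3097)) + 2268036) = 1/((-2 + √4088) + 2268036) = 1/((-2 + 2*√1022) + 2268036) = 1/(2268034 + 2*√1022)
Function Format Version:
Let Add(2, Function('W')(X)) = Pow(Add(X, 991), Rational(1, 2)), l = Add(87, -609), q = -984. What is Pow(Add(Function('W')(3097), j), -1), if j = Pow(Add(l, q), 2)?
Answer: Add(Rational(1134017, 2571989110534), Mul(Rational(-1, 2571989110534), Pow(1022, Rational(1, 2)))) ≈ 4.4090e-7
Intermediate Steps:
l = -522
Function('W')(X) = Add(-2, Pow(Add(991, X), Rational(1, 2))) (Function('W')(X) = Add(-2, Pow(Add(X, 991), Rational(1, 2))) = Add(-2, Pow(Add(991, X), Rational(1, 2))))
j = 2268036 (j = Pow(Add(-522, -984), 2) = Pow(-1506, 2) = 2268036)
Pow(Add(Function('W')(3097), j), -1) = Pow(Add(Add(-2, Pow(Add(991, 3097), Rational(1, 2))), 2268036), -1) = Pow(Add(Add(-2, Pow(4088, Rational(1, 2))), 2268036), -1) = Pow(Add(Add(-2, Mul(2, Pow(1022, Rational(1, 2)))), 2268036), -1) = Pow(Add(2268034, Mul(2, Pow(1022, Rational(1, 2)))), -1)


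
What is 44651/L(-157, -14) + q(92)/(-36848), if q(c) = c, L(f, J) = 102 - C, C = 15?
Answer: 411323011/801444 ≈ 513.23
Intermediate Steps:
L(f, J) = 87 (L(f, J) = 102 - 1*15 = 102 - 15 = 87)
44651/L(-157, -14) + q(92)/(-36848) = 44651/87 + 92/(-36848) = 44651*(1/87) + 92*(-1/36848) = 44651/87 - 23/9212 = 411323011/801444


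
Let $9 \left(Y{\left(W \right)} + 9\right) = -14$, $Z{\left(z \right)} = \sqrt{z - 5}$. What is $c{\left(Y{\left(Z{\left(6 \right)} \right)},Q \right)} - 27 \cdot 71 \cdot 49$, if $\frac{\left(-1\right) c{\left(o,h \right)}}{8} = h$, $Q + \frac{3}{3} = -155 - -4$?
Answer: $-92717$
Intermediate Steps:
$Z{\left(z \right)} = \sqrt{-5 + z}$
$Q = -152$ ($Q = -1 - 151 = -152$)
$Y{\left(W \right)} = - \frac{95}{9}$ ($Y{\left(W \right)} = -9 + \frac{1}{9} \left(-14\right) = -9 - \frac{14}{9} = - \frac{95}{9}$)
$c{\left(o,h \right)} = - 8 h$
$c{\left(Y{\left(Z{\left(6 \right)} \right)},Q \right)} - 27 \cdot 71 \cdot 49 = \left(-8\right) \left(-152\right) - 27 \cdot 71 \cdot 49 = 1216 - 1917 \cdot 49 = 1216 - 93933 = -92717$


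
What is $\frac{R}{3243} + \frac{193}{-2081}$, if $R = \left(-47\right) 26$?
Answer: $- \frac{67423}{143589} \approx -0.46956$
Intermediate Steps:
$R = -1222$
$\frac{R}{3243} + \frac{193}{-2081} = - \frac{1222}{3243} + \frac{193}{-2081} = \left(-1222\right) \frac{1}{3243} + 193 \left(- \frac{1}{2081}\right) = - \frac{26}{69} - \frac{193}{2081} = - \frac{67423}{143589}$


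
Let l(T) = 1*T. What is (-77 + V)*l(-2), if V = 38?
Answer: 78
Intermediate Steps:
l(T) = T
(-77 + V)*l(-2) = (-77 + 38)*(-2) = -39*(-2) = 78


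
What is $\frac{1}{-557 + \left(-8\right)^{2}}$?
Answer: $- \frac{1}{493} \approx -0.0020284$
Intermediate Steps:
$\frac{1}{-557 + \left(-8\right)^{2}} = \frac{1}{-557 + 64} = \frac{1}{-493} = - \frac{1}{493}$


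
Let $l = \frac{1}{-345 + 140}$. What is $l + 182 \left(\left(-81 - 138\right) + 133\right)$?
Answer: $- \frac{3208661}{205} \approx -15652.0$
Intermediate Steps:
$l = - \frac{1}{205}$ ($l = \frac{1}{-205} = - \frac{1}{205} \approx -0.0048781$)
$l + 182 \left(\left(-81 - 138\right) + 133\right) = - \frac{1}{205} + 182 \left(\left(-81 - 138\right) + 133\right) = - \frac{1}{205} + 182 \left(-219 + 133\right) = - \frac{1}{205} + 182 \left(-86\right) = - \frac{1}{205} - 15652 = - \frac{3208661}{205}$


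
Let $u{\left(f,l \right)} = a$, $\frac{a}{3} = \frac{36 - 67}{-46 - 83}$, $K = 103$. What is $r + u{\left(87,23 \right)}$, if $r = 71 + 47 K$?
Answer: $\frac{211247}{43} \approx 4912.7$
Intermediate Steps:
$a = \frac{31}{43}$ ($a = 3 \frac{36 - 67}{-46 - 83} = 3 \left(- \frac{31}{-129}\right) = 3 \left(\left(-31\right) \left(- \frac{1}{129}\right)\right) = 3 \cdot \frac{31}{129} = \frac{31}{43} \approx 0.72093$)
$u{\left(f,l \right)} = \frac{31}{43}$
$r = 4912$ ($r = 71 + 47 \cdot 103 = 71 + 4841 = 4912$)
$r + u{\left(87,23 \right)} = 4912 + \frac{31}{43} = \frac{211247}{43}$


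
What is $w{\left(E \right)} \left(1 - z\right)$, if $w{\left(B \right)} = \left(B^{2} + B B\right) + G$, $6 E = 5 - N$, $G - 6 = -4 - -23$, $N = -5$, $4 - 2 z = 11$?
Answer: $\frac{275}{2} \approx 137.5$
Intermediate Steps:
$z = - \frac{7}{2}$ ($z = 2 - \frac{11}{2} = - \frac{7}{2} \approx -3.5$)
$G = 25$ ($G = 6 - -19 = 6 + \left(-4 + 23\right) = 6 + 19 = 25$)
$E = \frac{5}{3}$ ($E = \frac{5 - -5}{6} = \frac{5 + 5}{6} = \frac{1}{6} \cdot 10 = \frac{5}{3} \approx 1.6667$)
$w{\left(B \right)} = 25 + 2 B^{2}$ ($w{\left(B \right)} = \left(B^{2} + B B\right) + 25 = \left(B^{2} + B^{2}\right) + 25 = 2 B^{2} + 25 = 25 + 2 B^{2}$)
$w{\left(E \right)} \left(1 - z\right) = \left(25 + 2 \left(\frac{5}{3}\right)^{2}\right) \left(1 - - \frac{7}{2}\right) = \left(25 + 2 \cdot \frac{25}{9}\right) \left(1 + \frac{7}{2}\right) = \left(25 + \frac{50}{9}\right) \frac{9}{2} = \frac{275}{9} \cdot \frac{9}{2} = \frac{275}{2}$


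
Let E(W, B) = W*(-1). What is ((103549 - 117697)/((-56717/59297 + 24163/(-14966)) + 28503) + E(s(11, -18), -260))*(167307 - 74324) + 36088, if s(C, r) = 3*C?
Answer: -9580761537690833/3112143399 ≈ -3.0785e+6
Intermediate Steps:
E(W, B) = -W
((103549 - 117697)/((-56717/59297 + 24163/(-14966)) + 28503) + E(s(11, -18), -260))*(167307 - 74324) + 36088 = ((103549 - 117697)/((-56717/59297 + 24163/(-14966)) + 28503) - 3*11)*(167307 - 74324) + 36088 = (-14148/((-56717*1/59297 + 24163*(-1/14966)) + 28503) - 1*33)*92983 + 36088 = (-14148/((-1319/1379 - 24163/14966) + 28503) - 33)*92983 + 36088 = (-14148/(-7580133/2948302 + 28503) - 33)*92983 + 36088 = (-14148/84027871773/2948302 - 33)*92983 + 36088 = (-14148*2948302/84027871773 - 33)*92983 + 36088 = (-1544910248/3112143399 - 33)*92983 + 36088 = -104245642415/3112143399*92983 + 36088 = -9693072568673945/3112143399 + 36088 = -9580761537690833/3112143399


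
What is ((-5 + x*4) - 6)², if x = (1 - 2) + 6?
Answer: 81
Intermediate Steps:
x = 5 (x = -1 + 6 = 5)
((-5 + x*4) - 6)² = ((-5 + 5*4) - 6)² = ((-5 + 20) - 6)² = (15 - 6)² = 9² = 81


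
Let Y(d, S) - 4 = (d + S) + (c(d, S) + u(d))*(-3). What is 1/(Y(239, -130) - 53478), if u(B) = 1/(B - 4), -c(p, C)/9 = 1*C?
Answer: -235/13365628 ≈ -1.7582e-5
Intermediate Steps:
c(p, C) = -9*C
u(B) = 1/(-4 + B)
Y(d, S) = 4 + d - 3/(-4 + d) + 28*S (Y(d, S) = 4 + ((d + S) + (-9*S + 1/(-4 + d))*(-3)) = 4 + ((S + d) + (1/(-4 + d) - 9*S)*(-3)) = 4 + ((S + d) + (-3/(-4 + d) + 27*S)) = 4 + (d - 3/(-4 + d) + 28*S) = 4 + d - 3/(-4 + d) + 28*S)
1/(Y(239, -130) - 53478) = 1/((-3 + (-4 + 239)*(4 + 239 + 28*(-130)))/(-4 + 239) - 53478) = 1/((-3 + 235*(4 + 239 - 3640))/235 - 53478) = 1/((-3 + 235*(-3397))/235 - 53478) = 1/((-3 - 798295)/235 - 53478) = 1/((1/235)*(-798298) - 53478) = 1/(-798298/235 - 53478) = 1/(-13365628/235) = -235/13365628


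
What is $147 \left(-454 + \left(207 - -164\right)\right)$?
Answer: $-12201$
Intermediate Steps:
$147 \left(-454 + \left(207 - -164\right)\right) = 147 \left(-454 + \left(207 + 164\right)\right) = 147 \left(-454 + 371\right) = 147 \left(-83\right) = -12201$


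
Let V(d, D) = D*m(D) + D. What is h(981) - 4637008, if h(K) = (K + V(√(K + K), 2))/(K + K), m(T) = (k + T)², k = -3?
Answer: -9097808711/1962 ≈ -4.6370e+6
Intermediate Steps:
m(T) = (-3 + T)²
V(d, D) = D + D*(-3 + D)² (V(d, D) = D*(-3 + D)² + D = D + D*(-3 + D)²)
h(K) = (4 + K)/(2*K) (h(K) = (K + 2*(1 + (-3 + 2)²))/(K + K) = (K + 2*(1 + (-1)²))/((2*K)) = (K + 2*(1 + 1))*(1/(2*K)) = (K + 2*2)*(1/(2*K)) = (K + 4)*(1/(2*K)) = (4 + K)*(1/(2*K)) = (4 + K)/(2*K))
h(981) - 4637008 = (½)*(4 + 981)/981 - 4637008 = (½)*(1/981)*985 - 4637008 = 985/1962 - 4637008 = -9097808711/1962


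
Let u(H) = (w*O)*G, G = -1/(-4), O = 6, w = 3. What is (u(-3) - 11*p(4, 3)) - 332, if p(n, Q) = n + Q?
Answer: -809/2 ≈ -404.50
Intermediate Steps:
p(n, Q) = Q + n
G = ¼ (G = -1*(-¼) = ¼ ≈ 0.25000)
u(H) = 9/2 (u(H) = (3*6)*(¼) = 18*(¼) = 9/2)
(u(-3) - 11*p(4, 3)) - 332 = (9/2 - 11*(3 + 4)) - 332 = (9/2 - 11*7) - 332 = (9/2 - 77) - 332 = -145/2 - 332 = -809/2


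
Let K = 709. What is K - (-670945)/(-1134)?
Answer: 133061/1134 ≈ 117.34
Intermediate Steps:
K - (-670945)/(-1134) = 709 - (-670945)/(-1134) = 709 - (-670945)*(-1)/1134 = 709 - 1109*605/1134 = 709 - 670945/1134 = 133061/1134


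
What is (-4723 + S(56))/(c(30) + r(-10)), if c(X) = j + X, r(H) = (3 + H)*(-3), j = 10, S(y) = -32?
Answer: -4755/61 ≈ -77.951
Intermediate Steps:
r(H) = -9 - 3*H
c(X) = 10 + X
(-4723 + S(56))/(c(30) + r(-10)) = (-4723 - 32)/((10 + 30) + (-9 - 3*(-10))) = -4755/(40 + (-9 + 30)) = -4755/(40 + 21) = -4755/61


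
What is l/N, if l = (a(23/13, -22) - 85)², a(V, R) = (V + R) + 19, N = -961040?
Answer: -1256641/162415760 ≈ -0.0077372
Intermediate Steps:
a(V, R) = 19 + R + V (a(V, R) = (R + V) + 19 = 19 + R + V)
l = 1256641/169 (l = ((19 - 22 + 23/13) - 85)² = (-16/13 - 85)² = (-1121/13)² = 1256641/169 ≈ 7435.7)
l/N = (1256641/169)/(-961040) = (1256641/169)*(-1/961040) = -1256641/162415760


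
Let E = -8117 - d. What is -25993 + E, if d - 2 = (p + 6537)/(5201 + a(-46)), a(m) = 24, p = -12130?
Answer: -178229607/5225 ≈ -34111.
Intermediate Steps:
d = 4857/5225 (d = 2 + (-12130 + 6537)/(5201 + 24) = 2 - 5593/5225 = 4857/5225 ≈ 0.92957)
E = -42416182/5225 (E = -8117 - 1*4857/5225 = -8117 - 4857/5225 = -42416182/5225 ≈ -8117.9)
-25993 + E = -25993 - 42416182/5225 = -178229607/5225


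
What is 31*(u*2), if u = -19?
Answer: -1178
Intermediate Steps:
31*(u*2) = 31*(-19*2) = 31*(-38) = -1178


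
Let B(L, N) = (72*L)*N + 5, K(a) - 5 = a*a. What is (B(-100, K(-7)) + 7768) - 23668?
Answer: -404695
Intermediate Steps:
K(a) = 5 + a² (K(a) = 5 + a*a = 5 + a²)
B(L, N) = 5 + 72*L*N (B(L, N) = 72*L*N + 5 = 5 + 72*L*N)
(B(-100, K(-7)) + 7768) - 23668 = ((5 + 72*(-100)*(5 + (-7)²)) + 7768) - 23668 = ((5 + 72*(-100)*(5 + 49)) + 7768) - 23668 = ((5 + 72*(-100)*54) + 7768) - 23668 = ((5 - 388800) + 7768) - 23668 = (-388795 + 7768) - 23668 = -381027 - 23668 = -404695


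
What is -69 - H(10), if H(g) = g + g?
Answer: -89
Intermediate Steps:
H(g) = 2*g
-69 - H(10) = -69 - 2*10 = -69 - 1*20 = -69 - 20 = -89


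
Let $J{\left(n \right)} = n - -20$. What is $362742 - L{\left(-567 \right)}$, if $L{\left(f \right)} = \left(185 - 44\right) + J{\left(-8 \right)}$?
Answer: $362589$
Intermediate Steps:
$J{\left(n \right)} = 20 + n$ ($J{\left(n \right)} = n + 20 = 20 + n$)
$L{\left(f \right)} = 153$ ($L{\left(f \right)} = \left(185 - 44\right) + \left(20 - 8\right) = 141 + 12 = 153$)
$362742 - L{\left(-567 \right)} = 362742 - 153 = 362589$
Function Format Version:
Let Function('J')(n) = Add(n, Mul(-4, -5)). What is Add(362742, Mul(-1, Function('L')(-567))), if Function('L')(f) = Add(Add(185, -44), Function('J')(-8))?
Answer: 362589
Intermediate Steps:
Function('J')(n) = Add(20, n) (Function('J')(n) = Add(n, 20) = Add(20, n))
Function('L')(f) = 153 (Function('L')(f) = Add(Add(185, -44), Add(20, -8)) = Add(141, 12) = 153)
Add(362742, Mul(-1, Function('L')(-567))) = Add(362742, Mul(-1, 153)) = Add(362742, -153) = 362589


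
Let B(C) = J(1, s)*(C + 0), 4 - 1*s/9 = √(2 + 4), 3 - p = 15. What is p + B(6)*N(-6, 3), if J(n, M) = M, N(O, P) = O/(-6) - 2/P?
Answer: 60 - 18*√6 ≈ 15.909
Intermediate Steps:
p = -12 (p = 3 - 1*15 = 3 - 15 = -12)
N(O, P) = -2/P - O/6 (N(O, P) = O*(-⅙) - 2/P = -O/6 - 2/P = -2/P - O/6)
s = 36 - 9*√6 (s = 36 - 9*√(2 + 4) = 36 - 9*√6 ≈ 13.955)
B(C) = C*(36 - 9*√6) (B(C) = (36 - 9*√6)*(C + 0) = (36 - 9*√6)*C = C*(36 - 9*√6))
p + B(6)*N(-6, 3) = -12 + (9*6*(4 - √6))*(-2/3 - ⅙*(-6)) = -12 + (216 - 54*√6)*(-2*⅓ + 1) = -12 + (216 - 54*√6)*(-⅔ + 1) = -12 + (216 - 54*√6)*(⅓) = -12 + (72 - 18*√6) = 60 - 18*√6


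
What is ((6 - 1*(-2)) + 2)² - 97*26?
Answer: -2422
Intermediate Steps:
((6 - 1*(-2)) + 2)² - 97*26 = ((6 + 2) + 2)² - 2522 = (8 + 2)² - 2522 = 10² - 2522 = 100 - 2522 = -2422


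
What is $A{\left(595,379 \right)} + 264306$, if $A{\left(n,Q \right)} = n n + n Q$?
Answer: $843836$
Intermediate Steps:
$A{\left(n,Q \right)} = n^{2} + Q n$
$A{\left(595,379 \right)} + 264306 = 595 \left(379 + 595\right) + 264306 = 595 \cdot 974 + 264306 = 579530 + 264306 = 843836$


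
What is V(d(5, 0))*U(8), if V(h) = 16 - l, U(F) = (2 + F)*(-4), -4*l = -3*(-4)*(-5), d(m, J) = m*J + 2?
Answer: -40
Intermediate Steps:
d(m, J) = 2 + J*m (d(m, J) = J*m + 2 = 2 + J*m)
l = 15 (l = -(-3*(-4))*(-5)/4 = -3*(-5) = -¼*(-60) = 15)
U(F) = -8 - 4*F
V(h) = 1 (V(h) = 16 - 1*15 = 16 - 15 = 1)
V(d(5, 0))*U(8) = 1*(-8 - 4*8) = 1*(-8 - 32) = 1*(-40) = -40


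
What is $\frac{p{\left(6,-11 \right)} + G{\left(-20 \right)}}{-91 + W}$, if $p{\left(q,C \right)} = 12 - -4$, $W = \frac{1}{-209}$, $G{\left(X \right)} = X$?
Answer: $\frac{209}{4755} \approx 0.043954$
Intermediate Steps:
$W = - \frac{1}{209} \approx -0.0047847$
$p{\left(q,C \right)} = 16$ ($p{\left(q,C \right)} = 12 + 4 = 16$)
$\frac{p{\left(6,-11 \right)} + G{\left(-20 \right)}}{-91 + W} = \frac{16 - 20}{-91 - \frac{1}{209}} = - \frac{4}{- \frac{19020}{209}} = \left(-4\right) \left(- \frac{209}{19020}\right) = \frac{209}{4755}$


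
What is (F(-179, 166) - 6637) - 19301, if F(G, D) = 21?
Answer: -25917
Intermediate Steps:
(F(-179, 166) - 6637) - 19301 = (21 - 6637) - 19301 = -6616 - 19301 = -25917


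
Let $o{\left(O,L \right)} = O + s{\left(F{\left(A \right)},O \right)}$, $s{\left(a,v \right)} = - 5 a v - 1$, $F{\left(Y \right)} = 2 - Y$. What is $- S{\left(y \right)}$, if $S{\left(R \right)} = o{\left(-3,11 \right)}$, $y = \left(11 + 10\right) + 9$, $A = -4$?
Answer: $-86$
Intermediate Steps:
$s{\left(a,v \right)} = -1 - 5 a v$ ($s{\left(a,v \right)} = - 5 a v - 1 = -1 - 5 a v$)
$y = 30$ ($y = 21 + 9 = 30$)
$o{\left(O,L \right)} = -1 - 29 O$ ($o{\left(O,L \right)} = O - \left(1 + 5 \left(2 - -4\right) O\right) = O - \left(1 + 5 \left(2 + 4\right) O\right) = O - \left(1 + 30 O\right) = -1 - 29 O$)
$S{\left(R \right)} = 86$ ($S{\left(R \right)} = -1 - -87 = -1 + 87 = 86$)
$- S{\left(y \right)} = \left(-1\right) 86 = -86$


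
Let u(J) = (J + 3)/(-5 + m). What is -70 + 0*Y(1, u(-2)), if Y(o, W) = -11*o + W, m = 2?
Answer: -70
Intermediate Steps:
u(J) = -1 - J/3 (u(J) = (J + 3)/(-5 + 2) = (3 + J)/(-3) = (3 + J)*(-⅓) = -1 - J/3)
Y(o, W) = W - 11*o
-70 + 0*Y(1, u(-2)) = -70 + 0*((-1 - ⅓*(-2)) - 11*1) = -70 + 0*((-1 + ⅔) - 11) = -70 + 0*(-⅓ - 11) = -70 + 0*(-34/3) = -70 + 0 = -70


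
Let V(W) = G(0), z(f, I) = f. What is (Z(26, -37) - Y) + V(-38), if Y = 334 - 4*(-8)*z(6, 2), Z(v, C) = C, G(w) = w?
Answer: -563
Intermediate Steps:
V(W) = 0
Y = 526 (Y = 334 - 4*(-8)*6 = 334 - (-32)*6 = 334 - 1*(-192) = 334 + 192 = 526)
(Z(26, -37) - Y) + V(-38) = (-37 - 1*526) + 0 = (-37 - 526) + 0 = -563 + 0 = -563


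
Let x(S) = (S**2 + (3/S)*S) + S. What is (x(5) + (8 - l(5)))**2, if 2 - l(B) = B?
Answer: 1936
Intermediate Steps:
x(S) = 3 + S + S**2 (x(S) = (S**2 + 3) + S = (3 + S**2) + S = 3 + S + S**2)
l(B) = 2 - B
(x(5) + (8 - l(5)))**2 = ((3 + 5 + 5**2) + (8 - (2 - 1*5)))**2 = ((3 + 5 + 25) + (8 - (2 - 5)))**2 = (33 + (8 - 1*(-3)))**2 = (33 + (8 + 3))**2 = (33 + 11)**2 = 44**2 = 1936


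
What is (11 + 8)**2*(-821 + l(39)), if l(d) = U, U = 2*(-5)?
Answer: -299991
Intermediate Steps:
U = -10
l(d) = -10
(11 + 8)**2*(-821 + l(39)) = (11 + 8)**2*(-821 - 10) = 19**2*(-831) = 361*(-831) = -299991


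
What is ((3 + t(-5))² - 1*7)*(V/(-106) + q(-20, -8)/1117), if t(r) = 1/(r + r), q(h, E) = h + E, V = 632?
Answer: -12494574/1480025 ≈ -8.4421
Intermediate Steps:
q(h, E) = E + h
t(r) = 1/(2*r)
((3 + t(-5))² - 1*7)*(V/(-106) + q(-20, -8)/1117) = ((3 + (½)/(-5))² - 1*7)*(632/(-106) + (-8 - 20)/1117) = ((3 + (½)*(-⅕))² - 7)*(632*(-1/106) - 28*1/1117) = ((3 - ⅒)² - 7)*(-316/53 - 28/1117) = ((29/10)² - 7)*(-354456/59201) = (841/100 - 7)*(-354456/59201) = (141/100)*(-354456/59201) = -12494574/1480025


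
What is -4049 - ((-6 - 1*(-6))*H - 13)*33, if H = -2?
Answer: -3620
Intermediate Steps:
-4049 - ((-6 - 1*(-6))*H - 13)*33 = -4049 - ((-6 - 1*(-6))*(-2) - 13)*33 = -4049 - ((-6 + 6)*(-2) - 13)*33 = -4049 - (0*(-2) - 13)*33 = -4049 - (0 - 13)*33 = -4049 - (-13)*33 = -4049 - 1*(-429) = -4049 + 429 = -3620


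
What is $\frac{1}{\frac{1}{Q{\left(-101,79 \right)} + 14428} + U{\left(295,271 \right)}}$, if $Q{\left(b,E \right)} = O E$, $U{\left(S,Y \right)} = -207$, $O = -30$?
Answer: $- \frac{12058}{2496005} \approx -0.0048309$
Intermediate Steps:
$Q{\left(b,E \right)} = - 30 E$
$\frac{1}{\frac{1}{Q{\left(-101,79 \right)} + 14428} + U{\left(295,271 \right)}} = \frac{1}{\frac{1}{\left(-30\right) 79 + 14428} - 207} = \frac{1}{\frac{1}{-2370 + 14428} - 207} = \frac{1}{\frac{1}{12058} - 207} = \frac{1}{- \frac{2496005}{12058}} = - \frac{12058}{2496005}$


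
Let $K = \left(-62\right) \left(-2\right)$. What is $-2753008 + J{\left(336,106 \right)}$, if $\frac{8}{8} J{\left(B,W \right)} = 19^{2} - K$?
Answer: $-2752771$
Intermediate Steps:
$K = 124$
$J{\left(B,W \right)} = 237$ ($J{\left(B,W \right)} = 19^{2} - 124 = 361 - 124 = 237$)
$-2753008 + J{\left(336,106 \right)} = -2753008 + 237 = -2752771$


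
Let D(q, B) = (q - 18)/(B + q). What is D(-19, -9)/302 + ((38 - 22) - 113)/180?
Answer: -203393/380520 ≈ -0.53451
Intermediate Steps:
D(q, B) = (-18 + q)/(B + q)
D(-19, -9)/302 + ((38 - 22) - 113)/180 = ((-18 - 19)/(-9 - 19))/302 + ((38 - 22) - 113)/180 = (-37/(-28))*(1/302) + (16 - 113)*(1/180) = -1/28*(-37)*(1/302) - 97*1/180 = (37/28)*(1/302) - 97/180 = 37/8456 - 97/180 = -203393/380520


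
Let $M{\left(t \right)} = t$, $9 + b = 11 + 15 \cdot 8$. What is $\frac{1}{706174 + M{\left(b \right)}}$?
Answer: $\frac{1}{706296} \approx 1.4158 \cdot 10^{-6}$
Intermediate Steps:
$b = 122$ ($b = -9 + \left(11 + 15 \cdot 8\right) = -9 + \left(11 + 120\right) = -9 + 131 = 122$)
$\frac{1}{706174 + M{\left(b \right)}} = \frac{1}{706174 + 122} = \frac{1}{706296}$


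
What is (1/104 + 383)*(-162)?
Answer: -3226473/52 ≈ -62048.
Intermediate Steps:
(1/104 + 383)*(-162) = (39833/104)*(-162) = -3226473/52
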